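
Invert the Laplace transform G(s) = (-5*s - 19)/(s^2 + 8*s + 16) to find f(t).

Factor the denominator: s^2 + 8*s + 16 = (s + 4)^2.
Partial fraction decomposition gives [-5/(s + 4)] + [(s + 4)^(-2)].
Invert each term: -5/(s + 4) ↔ -5e^(-4t); 1/(s + 4)^2 ↔ t·e^(-4t).

f(t) = t*exp(-4*t) - 5*exp(-4*t)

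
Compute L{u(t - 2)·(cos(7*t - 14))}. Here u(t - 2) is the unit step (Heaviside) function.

By the second shifting theorem, L{u(t - c)·g(t - c)} = e^(-cs)·G(s) with c = 2 and G(s) = L{g(t)}.
L{cos(7t)} = s/(s^2 + 49).

s*exp(-2*s)/(s^2 + 49)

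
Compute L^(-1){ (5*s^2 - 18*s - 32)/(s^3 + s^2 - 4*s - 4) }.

Factor the denominator: s^3 + s^2 - 4*s - 4 = (s - 2)*(s + 1)*(s + 2).
Partial fraction decomposition gives [6/(s + 2)] + [3/(s + 1)] + [-4/(s - 2)].
Invert each term: 6/(s + 2) ↔ 6e^(-2t); 3/(s + 1) ↔ 3e^(-t); -4/(s - 2) ↔ -4e^(2t).

-4*exp(2*t) + 3*exp(-t) + 6*exp(-2*t)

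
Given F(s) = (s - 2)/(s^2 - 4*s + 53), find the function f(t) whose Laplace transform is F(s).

Rewrite the denominator: s^2 - 4*s + 53 = (s - 2)^2 + 49.
The form in (s - 2) signals a first-shifting-theorem factor e^(2t).
Since L{cos(7t)} = s/(s^2 + 49), the inverse is exp(2*t)*cos(7*t).

f(t) = exp(2*t)*cos(7*t)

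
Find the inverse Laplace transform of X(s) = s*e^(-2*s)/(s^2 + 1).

Heaviside(t - 2)*(cos(t - 2))

The factor e^(-2s) signals a time shift by c = 2 (second shifting theorem).
L{cos(t)} = s/(s^2 + 1), so L^-1{s/(s^2 + 1)} = cos(t).
Hence the inverse is u(t - 2) times that function evaluated at t - 2.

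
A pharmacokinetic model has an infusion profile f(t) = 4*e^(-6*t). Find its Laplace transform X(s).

X(s) = 4/(s + 6)

L{4} = 4/s.
By the first shifting theorem, multiplying by e^(-6t) replaces s with s + 6.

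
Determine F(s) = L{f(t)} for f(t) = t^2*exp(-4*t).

L{e^(-4t)} = 1/(s + 4).
Then apply L{t^2·g(t)} = (-1)^2 d^2/ds^2[G(s)] with G(s) = 1/(s + 4):
differentiating 2 times and applying the sign gives 2/(s + 4)^3.

F(s) = 2/(s + 4)^3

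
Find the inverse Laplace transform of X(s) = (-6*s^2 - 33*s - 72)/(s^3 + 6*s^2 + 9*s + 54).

Factor the denominator: s^3 + 6*s^2 + 9*s + 54 = (s + 6)*(s^2 + 9).
Partial fraction decomposition gives [-2/(s + 6)] + [-4*s/(s^2 + 9)] + [-9/(s^2 + 9)].
Invert each term: -2/(s + 6) ↔ -2e^(-6t); -4·s/(s^2 + 9) ↔ -4cos(3t); -3·3/(s^2 + 9) ↔ -3sin(3t).

-3*sin(3*t) - 4*cos(3*t) - 2*exp(-6*t)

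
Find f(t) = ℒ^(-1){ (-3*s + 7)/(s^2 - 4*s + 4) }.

Factor the denominator: s^2 - 4*s + 4 = (s - 2)^2.
Partial fraction decomposition gives [-3/(s - 2)] + [(s - 2)^(-2)].
Invert each term: -3/(s - 2) ↔ -3e^(2t); 1/(s - 2)^2 ↔ t·e^(2t).

f(t) = t*exp(2*t) - 3*exp(2*t)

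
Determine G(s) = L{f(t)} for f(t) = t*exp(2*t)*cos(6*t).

L{cos(6t)} = s/(s^2 + 36).
Multiplying by e^(2t) shifts s → s - 2, so L{exp(2*t)*cos(6*t)} = (s - 2)/((s - 2)^2 + 36).
Then apply L{t·g(t)} = -d/ds[H(s)] with H(s) = (s - 2)/((s - 2)^2 + 36):
differentiating 1 time and applying the sign gives (s - 8)*(s + 4)/(s^2 - 4*s + 40)^2.

G(s) = (s - 8)*(s + 4)/(s^2 - 4*s + 40)^2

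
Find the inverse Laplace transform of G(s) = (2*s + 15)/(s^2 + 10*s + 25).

Factor the denominator: s^2 + 10*s + 25 = (s + 5)^2.
Partial fraction decomposition gives [2/(s + 5)] + [5/(s + 5)^2].
Invert each term: 2/(s + 5) ↔ 2e^(-5t); 5/(s + 5)^2 ↔ 5t·e^(-5t).

5*t*exp(-5*t) + 2*exp(-5*t)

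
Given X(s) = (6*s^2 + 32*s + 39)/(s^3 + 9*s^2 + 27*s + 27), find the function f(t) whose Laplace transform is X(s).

f(t) = -3*t^2*exp(-3*t)/2 - 4*t*exp(-3*t) + 6*exp(-3*t)

Factor the denominator: s^3 + 9*s^2 + 27*s + 27 = (s + 3)^3.
Partial fraction decomposition gives [6/(s + 3)] + [-4/(s + 3)^2] + [-3/(s + 3)^3].
Invert each term: 6/(s + 3) ↔ 6e^(-3t); -4/(s + 3)^2 ↔ -4t·e^(-3t); -3/(s + 3)^3 ↔ (-3/2)t^2·e^(-3t).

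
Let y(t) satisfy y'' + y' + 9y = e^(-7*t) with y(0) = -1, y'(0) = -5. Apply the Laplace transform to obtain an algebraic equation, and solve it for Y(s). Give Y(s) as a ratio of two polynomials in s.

Y(s) = (-s^2 - 13*s - 41)/(s^3 + 8*s^2 + 16*s + 63)

Transform both sides with L{·}.
With L{y''} = s^2 Y - s·y(0) - y'(0) and L{y'} = sY - y(0), with y(0) = -1, y'(0) = -5: the LHS transforms to (s^2 + s + 9)Y - (-s - 6).
The right side is L{e^(-7*t)} = 1/(s + 7).
So (s^2 + s + 9)Y = 1/(s + 7) + (-s - 6).
Divide through and combine into a single rational function.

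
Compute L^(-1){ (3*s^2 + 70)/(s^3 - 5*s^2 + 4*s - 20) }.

Factor the denominator: s^3 - 5*s^2 + 4*s - 20 = (s - 5)*(s^2 + 4).
Partial fraction decomposition gives [5/(s - 5)] + [-2*s/(s^2 + 4)] + [-10/(s^2 + 4)].
Invert each term: 5/(s - 5) ↔ 5e^(5t); -2·s/(s^2 + 4) ↔ -2cos(2t); -5·2/(s^2 + 4) ↔ -5sin(2t).

5*exp(5*t) - 5*sin(2*t) - 2*cos(2*t)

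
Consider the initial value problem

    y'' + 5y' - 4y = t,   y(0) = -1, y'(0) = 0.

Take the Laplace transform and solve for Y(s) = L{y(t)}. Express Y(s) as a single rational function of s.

Y(s) = (-s^3 - 5*s^2 + 1)/(s^4 + 5*s^3 - 4*s^2)

Take the Laplace transform of both sides.
The derivative rules (L{y''} = s^2 Y - s·y(0) - y'(0) and L{y'} = sY - y(0), with y(0) = -1, y'(0) = 0) turn the left side into (s^2 + 5*s - 4)Y - (-s - 5).
The right side is L{t} = s^(-2).
So (s^2 + 5*s - 4)Y = s^(-2) + (-s - 5).
Divide through and combine into a single rational function.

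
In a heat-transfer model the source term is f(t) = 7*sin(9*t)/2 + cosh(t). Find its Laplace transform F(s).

F(s) = s/(s^2 - 1) + 63/(2*(s^2 + 81))

The transform is linear, so treat each term independently.
(7/2)·[L{sin(9t)} = 9/(s^2 + 81)]; L{cosh(t)} = s/(s^2 - 1).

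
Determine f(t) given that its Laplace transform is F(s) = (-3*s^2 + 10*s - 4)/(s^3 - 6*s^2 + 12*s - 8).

Factor the denominator: s^3 - 6*s^2 + 12*s - 8 = (s - 2)^3.
Partial fraction decomposition gives [-3/(s - 2)] + [-2/(s - 2)^2] + [4/(s - 2)^3].
Invert each term: -3/(s - 2) ↔ -3e^(2t); -2/(s - 2)^2 ↔ -2t·e^(2t); 4/(s - 2)^3 ↔ (2)t^2·e^(2t).

f(t) = 2*t^2*exp(2*t) - 2*t*exp(2*t) - 3*exp(2*t)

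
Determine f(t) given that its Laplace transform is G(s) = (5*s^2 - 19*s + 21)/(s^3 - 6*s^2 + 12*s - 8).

f(t) = 3*t^2*exp(2*t)/2 + t*exp(2*t) + 5*exp(2*t)

Factor the denominator: s^3 - 6*s^2 + 12*s - 8 = (s - 2)^3.
Partial fraction decomposition gives [5/(s - 2)] + [(s - 2)^(-2)] + [3/(s - 2)^3].
Invert each term: 5/(s - 2) ↔ 5e^(2t); 1/(s - 2)^2 ↔ t·e^(2t); 3/(s - 2)^3 ↔ (3/2)t^2·e^(2t).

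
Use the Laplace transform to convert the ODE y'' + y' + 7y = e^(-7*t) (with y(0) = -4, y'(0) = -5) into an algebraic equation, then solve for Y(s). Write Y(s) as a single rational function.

Transform both sides with L{·}.
The derivative rules (L{y''} = s^2 Y - s·y(0) - y'(0) and L{y'} = sY - y(0), with y(0) = -4, y'(0) = -5) turn the left side into (s^2 + s + 7)Y - (-4*s - 9).
The right side is L{e^(-7*t)} = 1/(s + 7).
So (s^2 + s + 7)Y = 1/(s + 7) + (-4*s - 9).
Isolate Y and clear denominators.

Y(s) = (-4*s^2 - 37*s - 62)/(s^3 + 8*s^2 + 14*s + 49)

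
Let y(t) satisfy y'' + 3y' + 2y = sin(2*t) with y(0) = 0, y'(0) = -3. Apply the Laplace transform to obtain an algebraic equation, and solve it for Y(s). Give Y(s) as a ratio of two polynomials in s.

Y(s) = (-3*s^2 - 10)/(s^4 + 3*s^3 + 6*s^2 + 12*s + 8)

Apply the Laplace transform to the equation.
With L{y''} = s^2 Y - s·y(0) - y'(0) and L{y'} = sY - y(0), with y(0) = 0, y'(0) = -3: the LHS transforms to (s^2 + 3*s + 2)Y - (-3).
The right side is L{sin(2*t)} = 2/(s^2 + 4).
So (s^2 + 3*s + 2)Y = 2/(s^2 + 4) + (-3).
Divide through and combine into a single rational function.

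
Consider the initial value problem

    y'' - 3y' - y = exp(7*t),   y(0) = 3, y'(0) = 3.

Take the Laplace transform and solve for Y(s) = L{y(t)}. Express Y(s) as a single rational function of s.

Take the Laplace transform of both sides.
With L{y''} = s^2 Y - s·y(0) - y'(0) and L{y'} = sY - y(0), with y(0) = 3, y'(0) = 3: the LHS transforms to (s^2 - 3*s - 1)Y - (3*s - 6).
The right side is L{exp(7*t)} = 1/(s - 7).
So (s^2 - 3*s - 1)Y = 1/(s - 7) + (3*s - 6).
Divide through and combine into a single rational function.

Y(s) = (3*s^2 - 27*s + 43)/(s^3 - 10*s^2 + 20*s + 7)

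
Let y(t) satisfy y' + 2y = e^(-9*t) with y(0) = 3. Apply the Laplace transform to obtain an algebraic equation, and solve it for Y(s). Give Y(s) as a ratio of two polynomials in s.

Y(s) = (3*s + 28)/(s^2 + 11*s + 18)

Apply the Laplace transform to the equation.
With L{y'} = sY - y(0) = sY - 3: the LHS transforms to (s + 2)Y - (3).
The right side is L{e^(-9*t)} = 1/(s + 9).
So (s + 2)Y = 1/(s + 9) + (3).
Divide through and combine into a single rational function.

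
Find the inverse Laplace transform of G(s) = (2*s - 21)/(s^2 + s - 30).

Factor the denominator: s^2 + s - 30 = (s - 5)*(s + 6).
Partial fraction decomposition gives [3/(s + 6)] + [-1/(s - 5)].
Invert each term: 3/(s + 6) ↔ 3e^(-6t); -1/(s - 5) ↔ -e^(5t).

-exp(5*t) + 3*exp(-6*t)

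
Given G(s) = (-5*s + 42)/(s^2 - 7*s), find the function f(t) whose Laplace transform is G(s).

f(t) = exp(7*t) - 6

Factor the denominator: s^2 - 7*s = s*(s - 7).
Partial fraction decomposition gives [-6/s] + [1/(s - 7)].
Invert each term: -6/(s - 0) ↔ -6e^(0t); 1/(s - 7) ↔ e^(7t).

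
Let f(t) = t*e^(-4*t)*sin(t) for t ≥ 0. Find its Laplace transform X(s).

X(s) = 2*(s + 4)/(s^2 + 8*s + 17)^2

L{sin(t)} = 1/(s^2 + 1).
Multiplying by e^(-4t) shifts s → s + 4, so L{e^(-4*t)*sin(t)} = 1/((s + 4)^2 + 1).
Then apply L{t·g(t)} = -d/ds[G(s)] with G(s) = 1/((s + 4)^2 + 1):
differentiating 1 time and applying the sign gives 2*(s + 4)/(s^2 + 8*s + 17)^2.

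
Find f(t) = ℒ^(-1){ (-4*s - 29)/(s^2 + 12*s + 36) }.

f(t) = -5*t*exp(-6*t) - 4*exp(-6*t)

Factor the denominator: s^2 + 12*s + 36 = (s + 6)^2.
Partial fraction decomposition gives [-4/(s + 6)] + [-5/(s + 6)^2].
Invert each term: -4/(s + 6) ↔ -4e^(-6t); -5/(s + 6)^2 ↔ -5t·e^(-6t).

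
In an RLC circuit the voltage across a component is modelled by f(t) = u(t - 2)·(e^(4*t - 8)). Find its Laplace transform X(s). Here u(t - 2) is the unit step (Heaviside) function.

X(s) = exp(-2*s)/(s - 4)

By the second shifting theorem, L{u(t - c)·g(t - c)} = e^(-cs)·G(s) with c = 2 and G(s) = L{g(t)}.
L{e^(4t)} = 1/(s - 4).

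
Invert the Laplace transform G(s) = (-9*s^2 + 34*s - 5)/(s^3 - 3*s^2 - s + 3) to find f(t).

f(t) = 2*exp(3*t) - 5*exp(t) - 6*exp(-t)

Factor the denominator: s^3 - 3*s^2 - s + 3 = (s - 3)*(s - 1)*(s + 1).
Partial fraction decomposition gives [-6/(s + 1)] + [-5/(s - 1)] + [2/(s - 3)].
Invert each term: -6/(s + 1) ↔ -6e^(-t); -5/(s - 1) ↔ -5e^(t); 2/(s - 3) ↔ 2e^(3t).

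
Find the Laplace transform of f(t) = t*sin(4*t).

L{sin(4t)} = 4/(s^2 + 16).
Then apply L{t·g(t)} = -d/ds[G(s)] with G(s) = 4/(s^2 + 16):
differentiating 1 time and applying the sign gives 8*s/(s^2 + 16)^2.

8*s/(s^2 + 16)^2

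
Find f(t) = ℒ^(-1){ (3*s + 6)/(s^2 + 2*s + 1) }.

f(t) = 3*t*exp(-t) + 3*exp(-t)

Factor the denominator: s^2 + 2*s + 1 = (s + 1)^2.
Partial fraction decomposition gives [3/(s + 1)] + [3/(s + 1)^2].
Invert each term: 3/(s + 1) ↔ 3e^(-t); 3/(s + 1)^2 ↔ 3t·e^(-t).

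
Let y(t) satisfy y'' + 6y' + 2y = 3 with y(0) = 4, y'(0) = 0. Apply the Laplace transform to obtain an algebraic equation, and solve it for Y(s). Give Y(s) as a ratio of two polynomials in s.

Laplace-transform each side.
Using L{y''} = s^2 Y - s·y(0) - y'(0) and L{y'} = sY - y(0), with y(0) = 4, y'(0) = 0, the left side becomes (s^2 + 6*s + 2)Y - (4*s + 24).
The right side is L{3} = 3/s.
So (s^2 + 6*s + 2)Y = 3/s + (4*s + 24).
Solve for Y(s) and write it as one ratio of polynomials.

Y(s) = (4*s^2 + 24*s + 3)/(s^3 + 6*s^2 + 2*s)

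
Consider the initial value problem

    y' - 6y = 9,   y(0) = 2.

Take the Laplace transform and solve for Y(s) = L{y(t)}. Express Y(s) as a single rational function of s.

Transform both sides with L{·}.
With L{y'} = sY - y(0) = sY - 2: the LHS transforms to (s - 6)Y - (2).
The right side is L{9} = 9/s.
So (s - 6)Y = 9/s + (2).
Solve for Y(s) and write it as one ratio of polynomials.

Y(s) = (2*s + 9)/(s^2 - 6*s)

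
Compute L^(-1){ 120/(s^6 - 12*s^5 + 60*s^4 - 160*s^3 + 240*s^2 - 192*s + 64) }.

t^5*exp(2*t)

Rewrite the denominator: s^6 - 12*s^5 + 60*s^4 - 160*s^3 + 240*s^2 - 192*s + 64 = (s - 2)^6.
The form in (s - 2) signals a first-shifting-theorem factor e^(2t).
Since L{t^5} = 5!/s^6 = 120/s^6, the inverse is t^5*e^(2*t).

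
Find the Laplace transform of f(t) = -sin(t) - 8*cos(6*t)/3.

The transform is linear, so treat each term independently.
(-1)·[L{sin(t)} = 1/(s^2 + 1)]; (-8/3)·[L{cos(6t)} = s/(s^2 + 36)].

-8*s/(3*(s^2 + 36)) - 1/(s^2 + 1)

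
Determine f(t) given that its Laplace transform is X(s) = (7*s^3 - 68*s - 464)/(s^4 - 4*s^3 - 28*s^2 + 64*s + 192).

Factor the denominator: s^4 - 4*s^3 - 28*s^2 + 64*s + 192 = (s - 6)*(s - 4)*(s + 2)*(s + 4).
Partial fraction decomposition gives [3/(s - 4)] + [4/(s - 6)] + [-4/(s + 2)] + [4/(s + 4)].
Invert each term: 3/(s - 4) ↔ 3e^(4t); 4/(s - 6) ↔ 4e^(6t); -4/(s + 2) ↔ -4e^(-2t); 4/(s + 4) ↔ 4e^(-4t).

f(t) = 4*exp(6*t) + 3*exp(4*t) - 4*exp(-2*t) + 4*exp(-4*t)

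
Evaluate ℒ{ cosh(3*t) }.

s/(s^2 - 9)

L{cosh(3t)} = s/(s^2 - 9).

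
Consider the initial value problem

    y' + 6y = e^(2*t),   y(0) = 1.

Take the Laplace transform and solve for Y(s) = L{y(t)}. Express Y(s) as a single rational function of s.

Apply the Laplace transform to the equation.
The derivative rules (L{y'} = sY - y(0) = sY - 1) turn the left side into (s + 6)Y - (1).
The right side is L{e^(2*t)} = 1/(s - 2).
So (s + 6)Y = 1/(s - 2) + (1).
Solve for Y(s) and write it as one ratio of polynomials.

Y(s) = (s - 1)/(s^2 + 4*s - 12)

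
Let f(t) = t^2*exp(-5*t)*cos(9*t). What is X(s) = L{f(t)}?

X(s) = 2*(s + 5)*(s^2 + 10*s - 218)/(s^2 + 10*s + 106)^3

L{cos(9t)} = s/(s^2 + 81).
Multiplying by e^(-5t) shifts s → s + 5, so L{exp(-5*t)*cos(9*t)} = (s + 5)/((s + 5)^2 + 81).
Then apply L{t^2·g(t)} = (-1)^2 d^2/ds^2[G(s)] with G(s) = (s + 5)/((s + 5)^2 + 81):
differentiating 2 times and applying the sign gives 2*(s + 5)*(s^2 + 10*s - 218)/(s^2 + 10*s + 106)^3.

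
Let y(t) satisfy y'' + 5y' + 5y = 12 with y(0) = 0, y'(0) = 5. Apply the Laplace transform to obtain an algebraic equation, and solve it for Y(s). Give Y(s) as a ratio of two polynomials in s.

Apply the Laplace transform to the equation.
The derivative rules (L{y''} = s^2 Y - s·y(0) - y'(0) and L{y'} = sY - y(0), with y(0) = 0, y'(0) = 5) turn the left side into (s^2 + 5*s + 5)Y - (5).
The right side is L{12} = 12/s.
So (s^2 + 5*s + 5)Y = 12/s + (5).
Isolate Y and clear denominators.

Y(s) = (5*s + 12)/(s^3 + 5*s^2 + 5*s)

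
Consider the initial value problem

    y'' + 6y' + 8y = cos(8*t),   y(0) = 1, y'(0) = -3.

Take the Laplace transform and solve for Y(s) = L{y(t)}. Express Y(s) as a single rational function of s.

Y(s) = (s^3 + 3*s^2 + 65*s + 192)/(s^4 + 6*s^3 + 72*s^2 + 384*s + 512)

Apply the Laplace transform to the equation.
The derivative rules (L{y''} = s^2 Y - s·y(0) - y'(0) and L{y'} = sY - y(0), with y(0) = 1, y'(0) = -3) turn the left side into (s^2 + 6*s + 8)Y - (s + 3).
The right side is L{cos(8*t)} = s/(s^2 + 64).
So (s^2 + 6*s + 8)Y = s/(s^2 + 64) + (s + 3).
Divide through and combine into a single rational function.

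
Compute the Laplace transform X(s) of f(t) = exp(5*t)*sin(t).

L{sin(t)} = 1/(s^2 + 1).
By the first shifting theorem, multiplying by e^(5t) replaces s with s - 5.

X(s) = 1/((s - 5)^2 + 1)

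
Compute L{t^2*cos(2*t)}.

L{cos(2t)} = s/(s^2 + 4).
Then apply L{t^2·g(t)} = (-1)^2 d^2/ds^2[H(s)] with H(s) = s/(s^2 + 4):
differentiating 2 times and applying the sign gives 2*s*(s^2 - 12)/(s^2 + 4)^3.

2*s*(s^2 - 12)/(s^2 + 4)^3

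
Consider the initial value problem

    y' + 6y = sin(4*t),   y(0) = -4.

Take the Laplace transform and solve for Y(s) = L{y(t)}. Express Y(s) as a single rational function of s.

Transform both sides with L{·}.
With L{y'} = sY - y(0) = sY - (-4): the LHS transforms to (s + 6)Y - (-4).
The right side is L{sin(4*t)} = 4/(s^2 + 16).
So (s + 6)Y = 4/(s^2 + 16) + (-4).
Isolate Y and clear denominators.

Y(s) = (-4*s^2 - 60)/(s^3 + 6*s^2 + 16*s + 96)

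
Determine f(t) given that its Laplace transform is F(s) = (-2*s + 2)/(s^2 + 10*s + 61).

Complete the square in the denominator: s^2 + 10*s + 61 = (s + 5)^2 + 6^2.
Split the numerator to match: -2*s + 2 = -2·(s + 5) + 2·6.
Invert each term: -2·(s + 5)/((s + 5)^2 + 36) ↔ -2e^(-5t)cos(6t); 2·6/((s + 5)^2 + 36) ↔ 2e^(-5t)sin(6t).

f(t) = 2*exp(-5*t)*sin(6*t) - 2*exp(-5*t)*cos(6*t)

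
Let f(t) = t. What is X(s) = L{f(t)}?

X(s) = s^(-2)

L{t} = 1!/s^2 = 1/s^2.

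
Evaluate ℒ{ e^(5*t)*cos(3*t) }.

L{cos(3t)} = s/(s^2 + 9).
By the first shifting theorem, multiplying by e^(5t) replaces s with s - 5.

(s - 5)/((s - 5)^2 + 9)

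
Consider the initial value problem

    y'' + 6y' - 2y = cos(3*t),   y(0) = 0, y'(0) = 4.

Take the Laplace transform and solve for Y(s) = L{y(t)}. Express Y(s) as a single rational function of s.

Y(s) = (4*s^2 + s + 36)/(s^4 + 6*s^3 + 7*s^2 + 54*s - 18)

Take the Laplace transform of both sides.
The derivative rules (L{y''} = s^2 Y - s·y(0) - y'(0) and L{y'} = sY - y(0), with y(0) = 0, y'(0) = 4) turn the left side into (s^2 + 6*s - 2)Y - (4).
The right side is L{cos(3*t)} = s/(s^2 + 9).
So (s^2 + 6*s - 2)Y = s/(s^2 + 9) + (4).
Divide through and combine into a single rational function.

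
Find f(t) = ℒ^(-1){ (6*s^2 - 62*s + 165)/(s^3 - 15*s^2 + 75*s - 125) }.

Factor the denominator: s^3 - 15*s^2 + 75*s - 125 = (s - 5)^3.
Partial fraction decomposition gives [6/(s - 5)] + [-2/(s - 5)^2] + [5/(s - 5)^3].
Invert each term: 6/(s - 5) ↔ 6e^(5t); -2/(s - 5)^2 ↔ -2t·e^(5t); 5/(s - 5)^3 ↔ (5/2)t^2·e^(5t).

f(t) = 5*t^2*exp(5*t)/2 - 2*t*exp(5*t) + 6*exp(5*t)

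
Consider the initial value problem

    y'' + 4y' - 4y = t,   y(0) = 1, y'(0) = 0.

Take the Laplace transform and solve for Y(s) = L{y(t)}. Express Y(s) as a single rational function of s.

Transform both sides with L{·}.
The derivative rules (L{y''} = s^2 Y - s·y(0) - y'(0) and L{y'} = sY - y(0), with y(0) = 1, y'(0) = 0) turn the left side into (s^2 + 4*s - 4)Y - (s + 4).
The right side is L{t} = s^(-2).
So (s^2 + 4*s - 4)Y = s^(-2) + (s + 4).
Solve for Y(s) and write it as one ratio of polynomials.

Y(s) = (s^3 + 4*s^2 + 1)/(s^4 + 4*s^3 - 4*s^2)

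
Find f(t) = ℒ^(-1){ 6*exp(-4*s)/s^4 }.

The factor e^(-4s) signals a time shift by c = 4 (second shifting theorem).
L{t^3} = 3!/s^4 = 6/s^4, so L^-1{6/s^4} = t^3.
Hence the inverse is u(t - 4) times that function evaluated at t - 4.

f(t) = Heaviside(t - 4)*((t - 4)^3)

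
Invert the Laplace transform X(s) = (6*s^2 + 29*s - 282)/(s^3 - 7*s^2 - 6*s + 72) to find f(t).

f(t) = 6*exp(6*t) + 5*exp(4*t) - 5*exp(-3*t)

Factor the denominator: s^3 - 7*s^2 - 6*s + 72 = (s - 6)*(s - 4)*(s + 3).
Partial fraction decomposition gives [6/(s - 6)] + [-5/(s + 3)] + [5/(s - 4)].
Invert each term: 6/(s - 6) ↔ 6e^(6t); -5/(s + 3) ↔ -5e^(-3t); 5/(s - 4) ↔ 5e^(4t).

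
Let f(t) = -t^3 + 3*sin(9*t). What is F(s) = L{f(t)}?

F(s) = 27/(s^2 + 81) - 6/s^4

The transform is linear, so treat each term independently.
(-1)·[L{t^3} = 3!/s^4 = 6/s^4]; (3)·[L{sin(9t)} = 9/(s^2 + 81)].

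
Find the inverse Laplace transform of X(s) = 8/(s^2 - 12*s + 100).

Rewrite the denominator: s^2 - 12*s + 100 = (s - 6)^2 + 64.
The form in (s - 6) signals a first-shifting-theorem factor e^(6t).
Since L{sin(8t)} = 8/(s^2 + 64), the inverse is exp(6*t)*sin(8*t).

exp(6*t)*sin(8*t)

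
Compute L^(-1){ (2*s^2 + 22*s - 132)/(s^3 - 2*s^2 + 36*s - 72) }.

-2*exp(2*t) + 5*sin(6*t) + 4*cos(6*t)

Factor the denominator: s^3 - 2*s^2 + 36*s - 72 = (s - 2)*(s^2 + 36).
Partial fraction decomposition gives [-2/(s - 2)] + [4*s/(s^2 + 36)] + [30/(s^2 + 36)].
Invert each term: -2/(s - 2) ↔ -2e^(2t); 4·s/(s^2 + 36) ↔ 4cos(6t); 5·6/(s^2 + 36) ↔ 5sin(6t).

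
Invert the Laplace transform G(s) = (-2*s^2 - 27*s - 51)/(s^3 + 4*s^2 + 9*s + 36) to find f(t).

f(t) = -5*sin(3*t) - 3*cos(3*t) + exp(-4*t)

Factor the denominator: s^3 + 4*s^2 + 9*s + 36 = (s + 4)*(s^2 + 9).
Partial fraction decomposition gives [1/(s + 4)] + [-3*s/(s^2 + 9)] + [-15/(s^2 + 9)].
Invert each term: 1/(s + 4) ↔ e^(-4t); -3·s/(s^2 + 9) ↔ -3cos(3t); -5·3/(s^2 + 9) ↔ -5sin(3t).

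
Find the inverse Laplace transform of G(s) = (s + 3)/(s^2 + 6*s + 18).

exp(-3*t)*cos(3*t)

Rewrite the denominator: s^2 + 6*s + 18 = (s + 3)^2 + 9.
The form in (s + 3) signals a first-shifting-theorem factor e^(-3t).
Since L{cos(3t)} = s/(s^2 + 9), the inverse is e^(-3*t)*cos(3*t).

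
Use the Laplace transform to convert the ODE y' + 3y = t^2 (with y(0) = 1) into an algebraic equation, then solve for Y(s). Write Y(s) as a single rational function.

Y(s) = (s^3 + 2)/(s^4 + 3*s^3)

Transform both sides with L{·}.
The derivative rules (L{y'} = sY - y(0) = sY - 1) turn the left side into (s + 3)Y - (1).
The right side is L{t^2} = 2/s^3.
So (s + 3)Y = 2/s^3 + (1).
Isolate Y and clear denominators.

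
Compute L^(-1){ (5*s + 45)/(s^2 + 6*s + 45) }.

Complete the square in the denominator: s^2 + 6*s + 45 = (s + 3)^2 + 6^2.
Split the numerator to match: 5*s + 45 = 5·(s + 3) + 5·6.
Invert each term: 5·(s + 3)/((s + 3)^2 + 36) ↔ 5e^(-3t)cos(6t); 5·6/((s + 3)^2 + 36) ↔ 5e^(-3t)sin(6t).

5*exp(-3*t)*sin(6*t) + 5*exp(-3*t)*cos(6*t)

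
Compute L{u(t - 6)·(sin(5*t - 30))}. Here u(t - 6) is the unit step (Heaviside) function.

5*exp(-6*s)/(s^2 + 25)

By the second shifting theorem, L{u(t - c)·g(t - c)} = e^(-cs)·G(s) with c = 6 and G(s) = L{g(t)}.
L{sin(5t)} = 5/(s^2 + 25).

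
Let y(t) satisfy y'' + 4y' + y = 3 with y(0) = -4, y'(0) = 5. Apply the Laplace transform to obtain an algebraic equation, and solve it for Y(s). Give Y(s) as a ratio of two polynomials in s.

Take the Laplace transform of both sides.
The derivative rules (L{y''} = s^2 Y - s·y(0) - y'(0) and L{y'} = sY - y(0), with y(0) = -4, y'(0) = 5) turn the left side into (s^2 + 4*s + 1)Y - (-4*s - 11).
The right side is L{3} = 3/s.
So (s^2 + 4*s + 1)Y = 3/s + (-4*s - 11).
Divide through and combine into a single rational function.

Y(s) = (-4*s^2 - 11*s + 3)/(s^3 + 4*s^2 + s)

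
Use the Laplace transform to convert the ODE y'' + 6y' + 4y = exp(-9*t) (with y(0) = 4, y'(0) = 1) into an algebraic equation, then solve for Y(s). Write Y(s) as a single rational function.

Y(s) = (4*s^2 + 61*s + 226)/(s^3 + 15*s^2 + 58*s + 36)

Take the Laplace transform of both sides.
The derivative rules (L{y''} = s^2 Y - s·y(0) - y'(0) and L{y'} = sY - y(0), with y(0) = 4, y'(0) = 1) turn the left side into (s^2 + 6*s + 4)Y - (4*s + 25).
The right side is L{exp(-9*t)} = 1/(s + 9).
So (s^2 + 6*s + 4)Y = 1/(s + 9) + (4*s + 25).
Isolate Y and clear denominators.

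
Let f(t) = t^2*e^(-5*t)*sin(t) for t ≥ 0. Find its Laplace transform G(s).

L{sin(t)} = 1/(s^2 + 1).
Multiplying by e^(-5t) shifts s → s + 5, so L{e^(-5*t)*sin(t)} = 1/((s + 5)^2 + 1).
Then apply L{t^2·g(t)} = (-1)^2 d^2/ds^2[H(s)] with H(s) = 1/((s + 5)^2 + 1):
differentiating 2 times and applying the sign gives 2*(3*s^2 + 30*s + 74)/(s^2 + 10*s + 26)^3.

G(s) = 2*(3*s^2 + 30*s + 74)/(s^2 + 10*s + 26)^3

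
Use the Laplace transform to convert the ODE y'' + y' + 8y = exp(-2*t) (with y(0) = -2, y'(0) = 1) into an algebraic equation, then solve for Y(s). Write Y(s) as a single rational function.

Y(s) = (-2*s^2 - 5*s - 1)/(s^3 + 3*s^2 + 10*s + 16)

Laplace-transform each side.
Using L{y''} = s^2 Y - s·y(0) - y'(0) and L{y'} = sY - y(0), with y(0) = -2, y'(0) = 1, the left side becomes (s^2 + s + 8)Y - (-2*s - 1).
The right side is L{exp(-2*t)} = 1/(s + 2).
So (s^2 + s + 8)Y = 1/(s + 2) + (-2*s - 1).
Isolate Y and clear denominators.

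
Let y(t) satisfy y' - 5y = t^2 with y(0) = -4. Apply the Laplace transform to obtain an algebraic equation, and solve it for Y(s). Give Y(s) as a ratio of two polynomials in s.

Apply the Laplace transform to the equation.
Using L{y'} = sY - y(0) = sY - (-4), the left side becomes (s - 5)Y - (-4).
The right side is L{t^2} = 2/s^3.
So (s - 5)Y = 2/s^3 + (-4).
Divide through and combine into a single rational function.

Y(s) = (-4*s^3 + 2)/(s^4 - 5*s^3)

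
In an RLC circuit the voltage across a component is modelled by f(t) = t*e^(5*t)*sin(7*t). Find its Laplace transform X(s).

L{sin(7t)} = 7/(s^2 + 49).
Multiplying by e^(5t) shifts s → s - 5, so L{e^(5*t)*sin(7*t)} = 7/((s - 5)^2 + 49).
Then apply L{t·g(t)} = -d/ds[G(s)] with G(s) = 7/((s - 5)^2 + 49):
differentiating 1 time and applying the sign gives 14*(s - 5)/(s^2 - 10*s + 74)^2.

X(s) = 14*(s - 5)/(s^2 - 10*s + 74)^2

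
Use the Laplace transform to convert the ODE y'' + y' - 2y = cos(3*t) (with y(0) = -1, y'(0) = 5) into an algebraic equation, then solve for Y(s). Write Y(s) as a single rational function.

Transform both sides with L{·}.
The derivative rules (L{y''} = s^2 Y - s·y(0) - y'(0) and L{y'} = sY - y(0), with y(0) = -1, y'(0) = 5) turn the left side into (s^2 + s - 2)Y - (-s + 4).
The right side is L{cos(3*t)} = s/(s^2 + 9).
So (s^2 + s - 2)Y = s/(s^2 + 9) + (-s + 4).
Isolate Y and clear denominators.

Y(s) = (-s^3 + 4*s^2 - 8*s + 36)/(s^4 + s^3 + 7*s^2 + 9*s - 18)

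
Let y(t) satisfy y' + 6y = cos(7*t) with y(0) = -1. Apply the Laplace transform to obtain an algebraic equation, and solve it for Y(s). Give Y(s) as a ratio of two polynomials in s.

Y(s) = (-s^2 + s - 49)/(s^3 + 6*s^2 + 49*s + 294)

Take the Laplace transform of both sides.
Using L{y'} = sY - y(0) = sY - (-1), the left side becomes (s + 6)Y - (-1).
The right side is L{cos(7*t)} = s/(s^2 + 49).
So (s + 6)Y = s/(s^2 + 49) + (-1).
Divide through and combine into a single rational function.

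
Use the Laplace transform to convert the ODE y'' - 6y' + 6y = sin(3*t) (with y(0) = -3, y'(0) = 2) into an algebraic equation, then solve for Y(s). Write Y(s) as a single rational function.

Laplace-transform each side.
The derivative rules (L{y''} = s^2 Y - s·y(0) - y'(0) and L{y'} = sY - y(0), with y(0) = -3, y'(0) = 2) turn the left side into (s^2 - 6*s + 6)Y - (-3*s + 20).
The right side is L{sin(3*t)} = 3/(s^2 + 9).
So (s^2 - 6*s + 6)Y = 3/(s^2 + 9) + (-3*s + 20).
Solve for Y(s) and write it as one ratio of polynomials.

Y(s) = (-3*s^3 + 20*s^2 - 27*s + 183)/(s^4 - 6*s^3 + 15*s^2 - 54*s + 54)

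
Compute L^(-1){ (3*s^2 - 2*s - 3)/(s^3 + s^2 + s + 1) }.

Factor the denominator: s^3 + s^2 + s + 1 = (s + 1)*(s^2 + 1).
Partial fraction decomposition gives [1/(s + 1)] + [2*s/(s^2 + 1)] + [-4/(s^2 + 1)].
Invert each term: 1/(s + 1) ↔ e^(-t); 2·s/(s^2 + 1) ↔ 2cos(t); -4·1/(s^2 + 1) ↔ -4sin(t).

-4*sin(t) + 2*cos(t) + exp(-t)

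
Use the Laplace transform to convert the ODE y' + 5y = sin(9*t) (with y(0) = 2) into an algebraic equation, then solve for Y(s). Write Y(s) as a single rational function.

Apply the Laplace transform to the equation.
With L{y'} = sY - y(0) = sY - 2: the LHS transforms to (s + 5)Y - (2).
The right side is L{sin(9*t)} = 9/(s^2 + 81).
So (s + 5)Y = 9/(s^2 + 81) + (2).
Isolate Y and clear denominators.

Y(s) = (2*s^2 + 171)/(s^3 + 5*s^2 + 81*s + 405)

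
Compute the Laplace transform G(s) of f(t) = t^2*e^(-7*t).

L{e^(-7t)} = 1/(s + 7).
Then apply L{t^2·g(t)} = (-1)^2 d^2/ds^2[H(s)] with H(s) = 1/(s + 7):
differentiating 2 times and applying the sign gives 2/(s + 7)^3.

G(s) = 2/(s + 7)^3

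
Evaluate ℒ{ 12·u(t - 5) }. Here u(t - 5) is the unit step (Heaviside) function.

By the second shifting theorem, L{u(t - c)·g(t - c)} = e^(-cs)·H(s) with c = 5 and H(s) = L{g(t)}.
L{12} = 12/s.

12*exp(-5*s)/s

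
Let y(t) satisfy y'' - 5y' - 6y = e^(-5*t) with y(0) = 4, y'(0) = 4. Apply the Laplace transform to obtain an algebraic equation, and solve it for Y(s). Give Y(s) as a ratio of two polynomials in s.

Transform both sides with L{·}.
Using L{y''} = s^2 Y - s·y(0) - y'(0) and L{y'} = sY - y(0), with y(0) = 4, y'(0) = 4, the left side becomes (s^2 - 5*s - 6)Y - (4*s - 16).
The right side is L{e^(-5*t)} = 1/(s + 5).
So (s^2 - 5*s - 6)Y = 1/(s + 5) + (4*s - 16).
Divide through and combine into a single rational function.

Y(s) = (4*s^2 + 4*s - 79)/(s^3 - 31*s - 30)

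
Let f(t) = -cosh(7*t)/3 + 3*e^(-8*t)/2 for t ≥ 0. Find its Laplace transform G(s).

Apply the Laplace transform termwise.
(-1/3)·[L{cosh(7t)} = s/(s^2 - 49)]; (3/2)·[L{e^(-8t)} = 1/(s + 8)].

G(s) = -s/(3*(s^2 - 49)) + 3/(2*(s + 8))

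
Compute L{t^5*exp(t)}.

L{t^5} = 5!/s^6 = 120/s^6.
By the first shifting theorem, multiplying by e^(t) replaces s with s - 1.

120/(s - 1)^6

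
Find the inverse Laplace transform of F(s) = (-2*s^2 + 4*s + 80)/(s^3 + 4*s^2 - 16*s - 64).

-4*t*exp(-4*t) + exp(4*t) - 3*exp(-4*t)

Factor the denominator: s^3 + 4*s^2 - 16*s - 64 = (s - 4)*(s + 4)^2.
Partial fraction decomposition gives [-3/(s + 4)] + [-4/(s + 4)^2] + [1/(s - 4)].
Invert each term: -3/(s + 4) ↔ -3e^(-4t); -4/(s + 4)^2 ↔ -4t·e^(-4t); 1/(s - 4) ↔ e^(4t).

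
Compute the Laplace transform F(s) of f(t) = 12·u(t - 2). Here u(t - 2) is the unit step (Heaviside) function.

F(s) = 12*exp(-2*s)/s

By the second shifting theorem, L{u(t - c)·g(t - c)} = e^(-cs)·G(s) with c = 2 and G(s) = L{g(t)}.
L{12} = 12/s.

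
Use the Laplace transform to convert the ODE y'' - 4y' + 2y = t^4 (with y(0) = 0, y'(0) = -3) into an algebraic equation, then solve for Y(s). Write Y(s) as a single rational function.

Laplace-transform each side.
The derivative rules (L{y''} = s^2 Y - s·y(0) - y'(0) and L{y'} = sY - y(0), with y(0) = 0, y'(0) = -3) turn the left side into (s^2 - 4*s + 2)Y - (-3).
The right side is L{t^4} = 24/s^5.
So (s^2 - 4*s + 2)Y = 24/s^5 + (-3).
Divide through and combine into a single rational function.

Y(s) = (-3*s^5 + 24)/(s^7 - 4*s^6 + 2*s^5)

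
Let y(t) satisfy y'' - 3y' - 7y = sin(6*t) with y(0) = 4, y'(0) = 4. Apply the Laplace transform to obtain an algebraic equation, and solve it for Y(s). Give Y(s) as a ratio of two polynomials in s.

Take the Laplace transform of both sides.
With L{y''} = s^2 Y - s·y(0) - y'(0) and L{y'} = sY - y(0), with y(0) = 4, y'(0) = 4: the LHS transforms to (s^2 - 3*s - 7)Y - (4*s - 8).
The right side is L{sin(6*t)} = 6/(s^2 + 36).
So (s^2 - 3*s - 7)Y = 6/(s^2 + 36) + (4*s - 8).
Divide through and combine into a single rational function.

Y(s) = (4*s^3 - 8*s^2 + 144*s - 282)/(s^4 - 3*s^3 + 29*s^2 - 108*s - 252)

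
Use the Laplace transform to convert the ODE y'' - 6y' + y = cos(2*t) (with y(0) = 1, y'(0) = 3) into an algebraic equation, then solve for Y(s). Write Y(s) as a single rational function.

Apply the Laplace transform to the equation.
Using L{y''} = s^2 Y - s·y(0) - y'(0) and L{y'} = sY - y(0), with y(0) = 1, y'(0) = 3, the left side becomes (s^2 - 6*s + 1)Y - (s - 3).
The right side is L{cos(2*t)} = s/(s^2 + 4).
So (s^2 - 6*s + 1)Y = s/(s^2 + 4) + (s - 3).
Divide through and combine into a single rational function.

Y(s) = (s^3 - 3*s^2 + 5*s - 12)/(s^4 - 6*s^3 + 5*s^2 - 24*s + 4)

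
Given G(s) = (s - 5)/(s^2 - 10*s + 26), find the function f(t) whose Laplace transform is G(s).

f(t) = exp(5*t)*cos(t)

Rewrite the denominator: s^2 - 10*s + 26 = (s - 5)^2 + 1.
The form in (s - 5) signals a first-shifting-theorem factor e^(5t).
Since L{cos(t)} = s/(s^2 + 1), the inverse is e^(5*t)*cos(t).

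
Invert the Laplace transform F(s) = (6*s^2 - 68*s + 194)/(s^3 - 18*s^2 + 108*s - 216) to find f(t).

Factor the denominator: s^3 - 18*s^2 + 108*s - 216 = (s - 6)^3.
Partial fraction decomposition gives [6/(s - 6)] + [4/(s - 6)^2] + [2/(s - 6)^3].
Invert each term: 6/(s - 6) ↔ 6e^(6t); 4/(s - 6)^2 ↔ 4t·e^(6t); 2/(s - 6)^3 ↔ (1)t^2·e^(6t).

f(t) = t^2*exp(6*t) + 4*t*exp(6*t) + 6*exp(6*t)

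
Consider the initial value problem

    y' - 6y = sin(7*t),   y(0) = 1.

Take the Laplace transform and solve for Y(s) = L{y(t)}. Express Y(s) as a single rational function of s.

Apply the Laplace transform to the equation.
With L{y'} = sY - y(0) = sY - 1: the LHS transforms to (s - 6)Y - (1).
The right side is L{sin(7*t)} = 7/(s^2 + 49).
So (s - 6)Y = 7/(s^2 + 49) + (1).
Solve for Y(s) and write it as one ratio of polynomials.

Y(s) = (s^2 + 56)/(s^3 - 6*s^2 + 49*s - 294)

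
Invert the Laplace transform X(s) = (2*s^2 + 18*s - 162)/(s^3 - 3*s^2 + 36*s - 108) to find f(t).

Factor the denominator: s^3 - 3*s^2 + 36*s - 108 = (s - 3)*(s^2 + 36).
Partial fraction decomposition gives [-2/(s - 3)] + [4*s/(s^2 + 36)] + [30/(s^2 + 36)].
Invert each term: -2/(s - 3) ↔ -2e^(3t); 4·s/(s^2 + 36) ↔ 4cos(6t); 5·6/(s^2 + 36) ↔ 5sin(6t).

f(t) = -2*exp(3*t) + 5*sin(6*t) + 4*cos(6*t)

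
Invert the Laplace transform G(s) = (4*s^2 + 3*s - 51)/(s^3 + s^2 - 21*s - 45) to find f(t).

f(t) = 3*t*exp(-3*t) + exp(5*t) + 3*exp(-3*t)

Factor the denominator: s^3 + s^2 - 21*s - 45 = (s - 5)*(s + 3)^2.
Partial fraction decomposition gives [3/(s + 3)] + [3/(s + 3)^2] + [1/(s - 5)].
Invert each term: 3/(s + 3) ↔ 3e^(-3t); 3/(s + 3)^2 ↔ 3t·e^(-3t); 1/(s - 5) ↔ e^(5t).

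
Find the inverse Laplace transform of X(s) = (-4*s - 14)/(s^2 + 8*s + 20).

exp(-4*t)*sin(2*t) - 4*exp(-4*t)*cos(2*t)

Complete the square in the denominator: s^2 + 8*s + 20 = (s + 4)^2 + 2^2.
Split the numerator to match: -4*s - 14 = -4·(s + 4) + 1·2.
Invert each term: -4·(s + 4)/((s + 4)^2 + 4) ↔ -4e^(-4t)cos(2t); 1·2/((s + 4)^2 + 4) ↔ e^(-4t)sin(2t).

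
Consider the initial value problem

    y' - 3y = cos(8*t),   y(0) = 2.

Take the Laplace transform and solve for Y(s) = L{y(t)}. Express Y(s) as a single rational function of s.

Transform both sides with L{·}.
The derivative rules (L{y'} = sY - y(0) = sY - 2) turn the left side into (s - 3)Y - (2).
The right side is L{cos(8*t)} = s/(s^2 + 64).
So (s - 3)Y = s/(s^2 + 64) + (2).
Solve for Y(s) and write it as one ratio of polynomials.

Y(s) = (2*s^2 + s + 128)/(s^3 - 3*s^2 + 64*s - 192)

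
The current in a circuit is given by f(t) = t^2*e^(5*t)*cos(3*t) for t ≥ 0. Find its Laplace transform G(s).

G(s) = 2*(s - 5)*(s^2 - 10*s - 2)/(s^2 - 10*s + 34)^3

L{cos(3t)} = s/(s^2 + 9).
Multiplying by e^(5t) shifts s → s - 5, so L{e^(5*t)*cos(3*t)} = (s - 5)/((s - 5)^2 + 9).
Then apply L{t^2·g(t)} = (-1)^2 d^2/ds^2[H(s)] with H(s) = (s - 5)/((s - 5)^2 + 9):
differentiating 2 times and applying the sign gives 2*(s - 5)*(s^2 - 10*s - 2)/(s^2 - 10*s + 34)^3.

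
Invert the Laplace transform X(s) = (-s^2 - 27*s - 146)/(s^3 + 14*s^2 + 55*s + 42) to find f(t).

Factor the denominator: s^3 + 14*s^2 + 55*s + 42 = (s + 1)*(s + 6)*(s + 7).
Partial fraction decomposition gives [4/(s + 6)] + [-1/(s + 7)] + [-4/(s + 1)].
Invert each term: 4/(s + 6) ↔ 4e^(-6t); -1/(s + 7) ↔ -e^(-7t); -4/(s + 1) ↔ -4e^(-t).

f(t) = -4*exp(-t) + 4*exp(-6*t) - exp(-7*t)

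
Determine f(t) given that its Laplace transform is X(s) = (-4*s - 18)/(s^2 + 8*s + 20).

Complete the square in the denominator: s^2 + 8*s + 20 = (s + 4)^2 + 2^2.
Split the numerator to match: -4*s - 18 = -4·(s + 4) - 1·2.
Invert each term: -4·(s + 4)/((s + 4)^2 + 4) ↔ -4e^(-4t)cos(2t); -1·2/((s + 4)^2 + 4) ↔ -e^(-4t)sin(2t).

f(t) = -exp(-4*t)*sin(2*t) - 4*exp(-4*t)*cos(2*t)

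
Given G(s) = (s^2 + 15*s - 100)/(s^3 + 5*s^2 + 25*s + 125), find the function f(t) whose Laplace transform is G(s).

f(t) = -sin(5*t) + 4*cos(5*t) - 3*exp(-5*t)

Factor the denominator: s^3 + 5*s^2 + 25*s + 125 = (s + 5)*(s^2 + 25).
Partial fraction decomposition gives [-3/(s + 5)] + [4*s/(s^2 + 25)] + [-5/(s^2 + 25)].
Invert each term: -3/(s + 5) ↔ -3e^(-5t); 4·s/(s^2 + 25) ↔ 4cos(5t); -1·5/(s^2 + 25) ↔ -sin(5t).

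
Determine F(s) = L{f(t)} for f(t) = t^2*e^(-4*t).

F(s) = 2/(s + 4)^3

L{e^(-4t)} = 1/(s + 4).
Then apply L{t^2·g(t)} = (-1)^2 d^2/ds^2[G(s)] with G(s) = 1/(s + 4):
differentiating 2 times and applying the sign gives 2/(s + 4)^3.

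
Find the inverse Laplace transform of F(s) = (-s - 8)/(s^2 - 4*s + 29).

Complete the square in the denominator: s^2 - 4*s + 29 = (s - 2)^2 + 5^2.
Split the numerator to match: -s - 8 = -1·(s - 2) - 2·5.
Invert each term: -1·(s - 2)/((s - 2)^2 + 25) ↔ -e^(2t)cos(5t); -2·5/((s - 2)^2 + 25) ↔ -2e^(2t)sin(5t).

-2*exp(2*t)*sin(5*t) - exp(2*t)*cos(5*t)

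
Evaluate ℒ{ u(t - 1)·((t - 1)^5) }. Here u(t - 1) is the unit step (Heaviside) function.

By the second shifting theorem, L{u(t - c)·g(t - c)} = e^(-cs)·G(s) with c = 1 and G(s) = L{g(t)}.
L{t^5} = 5!/s^6 = 120/s^6.

120*exp(-s)/s^6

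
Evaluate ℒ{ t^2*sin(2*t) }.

4*(3*s^2 - 4)/(s^2 + 4)^3

L{sin(2t)} = 2/(s^2 + 4).
Then apply L{t^2·g(t)} = (-1)^2 d^2/ds^2[G(s)] with G(s) = 2/(s^2 + 4):
differentiating 2 times and applying the sign gives 4*(3*s^2 - 4)/(s^2 + 4)^3.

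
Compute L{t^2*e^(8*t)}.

2/(s - 8)^3

L{e^(8t)} = 1/(s - 8).
Then apply L{t^2·g(t)} = (-1)^2 d^2/ds^2[G(s)] with G(s) = 1/(s - 8):
differentiating 2 times and applying the sign gives 2/(s - 8)^3.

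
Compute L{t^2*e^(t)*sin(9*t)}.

L{sin(9t)} = 9/(s^2 + 81).
Multiplying by e^(t) shifts s → s - 1, so L{e^(t)*sin(9*t)} = 9/((s - 1)^2 + 81).
Then apply L{t^2·g(t)} = (-1)^2 d^2/ds^2[G(s)] with G(s) = 9/((s - 1)^2 + 81):
differentiating 2 times and applying the sign gives 54*(s^2 - 2*s - 26)/(s^2 - 2*s + 82)^3.

54*(s^2 - 2*s - 26)/(s^2 - 2*s + 82)^3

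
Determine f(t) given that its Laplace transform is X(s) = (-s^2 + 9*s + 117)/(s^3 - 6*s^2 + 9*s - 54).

f(t) = 3*exp(6*t) - 5*sin(3*t) - 4*cos(3*t)

Factor the denominator: s^3 - 6*s^2 + 9*s - 54 = (s - 6)*(s^2 + 9).
Partial fraction decomposition gives [3/(s - 6)] + [-4*s/(s^2 + 9)] + [-15/(s^2 + 9)].
Invert each term: 3/(s - 6) ↔ 3e^(6t); -4·s/(s^2 + 9) ↔ -4cos(3t); -5·3/(s^2 + 9) ↔ -5sin(3t).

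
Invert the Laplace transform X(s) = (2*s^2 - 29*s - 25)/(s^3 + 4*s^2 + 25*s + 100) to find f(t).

Factor the denominator: s^3 + 4*s^2 + 25*s + 100 = (s + 4)*(s^2 + 25).
Partial fraction decomposition gives [3/(s + 4)] + [-s/(s^2 + 25)] + [-25/(s^2 + 25)].
Invert each term: 3/(s + 4) ↔ 3e^(-4t); -1·s/(s^2 + 25) ↔ -cos(5t); -5·5/(s^2 + 25) ↔ -5sin(5t).

f(t) = -5*sin(5*t) - cos(5*t) + 3*exp(-4*t)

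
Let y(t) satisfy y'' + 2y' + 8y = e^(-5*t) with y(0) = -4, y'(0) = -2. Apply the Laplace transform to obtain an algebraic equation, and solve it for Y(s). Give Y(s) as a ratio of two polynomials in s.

Apply the Laplace transform to the equation.
With L{y''} = s^2 Y - s·y(0) - y'(0) and L{y'} = sY - y(0), with y(0) = -4, y'(0) = -2: the LHS transforms to (s^2 + 2*s + 8)Y - (-4*s - 10).
The right side is L{e^(-5*t)} = 1/(s + 5).
So (s^2 + 2*s + 8)Y = 1/(s + 5) + (-4*s - 10).
Divide through and combine into a single rational function.

Y(s) = (-4*s^2 - 30*s - 49)/(s^3 + 7*s^2 + 18*s + 40)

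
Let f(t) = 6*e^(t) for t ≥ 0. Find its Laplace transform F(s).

F(s) = 6/(s - 1)

L{6} = 6/s.
By the first shifting theorem, multiplying by e^(t) replaces s with s - 1.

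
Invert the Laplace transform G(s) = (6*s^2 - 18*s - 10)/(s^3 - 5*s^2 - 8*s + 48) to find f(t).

Factor the denominator: s^3 - 5*s^2 - 8*s + 48 = (s - 4)^2*(s + 3).
Partial fraction decomposition gives [4/(s - 4)] + [2/(s - 4)^2] + [2/(s + 3)].
Invert each term: 4/(s - 4) ↔ 4e^(4t); 2/(s - 4)^2 ↔ 2t·e^(4t); 2/(s + 3) ↔ 2e^(-3t).

f(t) = 2*t*exp(4*t) + 4*exp(4*t) + 2*exp(-3*t)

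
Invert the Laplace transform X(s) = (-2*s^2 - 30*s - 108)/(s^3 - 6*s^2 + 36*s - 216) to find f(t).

Factor the denominator: s^3 - 6*s^2 + 36*s - 216 = (s - 6)*(s^2 + 36).
Partial fraction decomposition gives [-5/(s - 6)] + [3*s/(s^2 + 36)] + [-12/(s^2 + 36)].
Invert each term: -5/(s - 6) ↔ -5e^(6t); 3·s/(s^2 + 36) ↔ 3cos(6t); -2·6/(s^2 + 36) ↔ -2sin(6t).

f(t) = -5*exp(6*t) - 2*sin(6*t) + 3*cos(6*t)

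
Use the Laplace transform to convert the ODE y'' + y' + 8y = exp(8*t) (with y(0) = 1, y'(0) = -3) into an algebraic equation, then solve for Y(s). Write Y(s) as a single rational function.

Transform both sides with L{·}.
Using L{y''} = s^2 Y - s·y(0) - y'(0) and L{y'} = sY - y(0), with y(0) = 1, y'(0) = -3, the left side becomes (s^2 + s + 8)Y - (s - 2).
The right side is L{exp(8*t)} = 1/(s - 8).
So (s^2 + s + 8)Y = 1/(s - 8) + (s - 2).
Isolate Y and clear denominators.

Y(s) = (s^2 - 10*s + 17)/(s^3 - 7*s^2 - 64)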